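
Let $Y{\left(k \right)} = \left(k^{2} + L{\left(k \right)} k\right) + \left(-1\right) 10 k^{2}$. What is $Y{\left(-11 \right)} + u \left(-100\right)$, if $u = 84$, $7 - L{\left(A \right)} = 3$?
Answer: $-9533$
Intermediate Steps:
$L{\left(A \right)} = 4$ ($L{\left(A \right)} = 7 - 3 = 4$)
$Y{\left(k \right)} = - 9 k^{2} + 4 k$ ($Y{\left(k \right)} = \left(k^{2} + 4 k\right) + \left(-1\right) 10 k^{2} = \left(k^{2} + 4 k\right) - 10 k^{2} = - 9 k^{2} + 4 k$)
$Y{\left(-11 \right)} + u \left(-100\right) = - 11 \left(4 - -99\right) + 84 \left(-100\right) = - 11 \left(4 + 99\right) - 8400 = \left(-11\right) 103 - 8400 = -1133 - 8400 = -9533$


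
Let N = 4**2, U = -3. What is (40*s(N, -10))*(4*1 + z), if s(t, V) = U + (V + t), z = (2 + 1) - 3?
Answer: 480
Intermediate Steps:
z = 0 (z = 3 - 3 = 0)
N = 16
s(t, V) = -3 + V + t (s(t, V) = -3 + (V + t) = -3 + V + t)
(40*s(N, -10))*(4*1 + z) = (40*(-3 - 10 + 16))*(4*1 + 0) = (40*3)*(4 + 0) = 120*4 = 480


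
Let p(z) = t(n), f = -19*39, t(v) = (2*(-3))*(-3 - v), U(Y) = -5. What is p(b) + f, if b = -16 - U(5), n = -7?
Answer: -765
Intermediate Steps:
t(v) = 18 + 6*v (t(v) = -6*(-3 - v) = 18 + 6*v)
b = -11 (b = -16 - 1*(-5) = -16 + 5 = -11)
f = -741
p(z) = -24 (p(z) = 18 + 6*(-7) = 18 - 42 = -24)
p(b) + f = -24 - 741 = -765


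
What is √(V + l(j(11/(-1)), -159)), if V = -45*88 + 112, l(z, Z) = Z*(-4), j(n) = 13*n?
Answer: 2*I*√803 ≈ 56.674*I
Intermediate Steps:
l(z, Z) = -4*Z
V = -3848 (V = -3960 + 112 = -3848)
√(V + l(j(11/(-1)), -159)) = √(-3848 - 4*(-159)) = √(-3848 + 636) = √(-3212) = 2*I*√803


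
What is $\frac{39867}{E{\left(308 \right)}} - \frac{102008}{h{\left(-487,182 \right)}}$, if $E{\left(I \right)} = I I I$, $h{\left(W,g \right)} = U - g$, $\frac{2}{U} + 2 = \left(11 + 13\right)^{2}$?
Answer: $\frac{855400177846163}{1526149644096} \approx 560.5$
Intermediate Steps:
$U = \frac{1}{287}$ ($U = \frac{2}{-2 + \left(11 + 13\right)^{2}} = \frac{2}{-2 + 24^{2}} = \frac{2}{-2 + 576} = \frac{2}{574} = 2 \cdot \frac{1}{574} = \frac{1}{287} \approx 0.0034843$)
$h{\left(W,g \right)} = \frac{1}{287} - g$
$E{\left(I \right)} = I^{3}$ ($E{\left(I \right)} = I^{2} I = I^{3}$)
$\frac{39867}{E{\left(308 \right)}} - \frac{102008}{h{\left(-487,182 \right)}} = \frac{39867}{308^{3}} - \frac{102008}{\frac{1}{287} - 182} = \frac{39867}{29218112} - \frac{102008}{\frac{1}{287} - 182} = 39867 \cdot \frac{1}{29218112} - \frac{102008}{- \frac{52233}{287}} = \frac{39867}{29218112} - - \frac{29276296}{52233} = \frac{39867}{29218112} + \frac{29276296}{52233} = \frac{855400177846163}{1526149644096}$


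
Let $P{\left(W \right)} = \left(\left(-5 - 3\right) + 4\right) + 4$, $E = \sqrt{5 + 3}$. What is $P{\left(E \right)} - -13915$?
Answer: $13915$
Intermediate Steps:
$E = 2 \sqrt{2}$ ($E = \sqrt{8} = 2 \sqrt{2} \approx 2.8284$)
$P{\left(W \right)} = 0$ ($P{\left(W \right)} = \left(\left(-5 - 3\right) + 4\right) + 4 = \left(-8 + 4\right) + 4 = -4 + 4 = 0$)
$P{\left(E \right)} - -13915 = 0 - -13915 = 0 + 13915 = 13915$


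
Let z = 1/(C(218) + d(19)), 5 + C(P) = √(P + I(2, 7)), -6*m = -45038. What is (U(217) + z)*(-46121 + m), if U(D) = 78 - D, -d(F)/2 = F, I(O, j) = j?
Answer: 112745173/21 ≈ 5.3688e+6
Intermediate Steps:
m = 22519/3 (m = -⅙*(-45038) = 22519/3 ≈ 7506.3)
d(F) = -2*F
C(P) = -5 + √(7 + P) (C(P) = -5 + √(P + 7) = -5 + √(7 + P))
z = -1/28 (z = 1/((-5 + √(7 + 218)) - 2*19) = 1/((-5 + √225) - 38) = 1/((-5 + 15) - 38) = 1/(10 - 38) = 1/(-28) = -1/28 ≈ -0.035714)
(U(217) + z)*(-46121 + m) = ((78 - 1*217) - 1/28)*(-46121 + 22519/3) = ((78 - 217) - 1/28)*(-115844/3) = (-139 - 1/28)*(-115844/3) = -3893/28*(-115844/3) = 112745173/21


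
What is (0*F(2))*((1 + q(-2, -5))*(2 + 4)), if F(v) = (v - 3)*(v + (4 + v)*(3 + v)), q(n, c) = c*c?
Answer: 0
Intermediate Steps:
q(n, c) = c²
F(v) = (-3 + v)*(v + (3 + v)*(4 + v))
(0*F(2))*((1 + q(-2, -5))*(2 + 4)) = (0*(-36 + 2³ - 12*2 + 5*2²))*((1 + (-5)²)*(2 + 4)) = (0*(-36 + 8 - 24 + 5*4))*((1 + 25)*6) = (0*(-36 + 8 - 24 + 20))*(26*6) = (0*(-32))*156 = 0*156 = 0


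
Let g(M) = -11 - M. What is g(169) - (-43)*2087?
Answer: 89561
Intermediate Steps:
g(169) - (-43)*2087 = (-11 - 1*169) - (-43)*2087 = (-11 - 169) - 1*(-89741) = -180 + 89741 = 89561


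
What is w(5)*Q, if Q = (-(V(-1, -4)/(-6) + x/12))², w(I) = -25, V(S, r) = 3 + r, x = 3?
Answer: -625/144 ≈ -4.3403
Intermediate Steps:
Q = 25/144 (Q = (-((3 - 4)/(-6) + 3/12))² = (-(-1*(-⅙) + 3*(1/12)))² = (-(⅙ + ¼))² = (-1*5/12)² = (-5/12)² = 25/144 ≈ 0.17361)
w(5)*Q = -25*25/144 = -625/144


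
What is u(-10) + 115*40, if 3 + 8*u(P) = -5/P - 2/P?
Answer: 367977/80 ≈ 4599.7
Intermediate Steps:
u(P) = -3/8 - 7/(8*P) (u(P) = -3/8 + (-5/P - 2/P)/8 = -3/8 + (-7/P)/8 = -3/8 - 7/(8*P))
u(-10) + 115*40 = (⅛)*(-7 - 3*(-10))/(-10) + 115*40 = (⅛)*(-⅒)*(-7 + 30) + 4600 = (⅛)*(-⅒)*23 + 4600 = -23/80 + 4600 = 367977/80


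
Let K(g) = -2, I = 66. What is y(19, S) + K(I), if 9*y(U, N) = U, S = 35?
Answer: 1/9 ≈ 0.11111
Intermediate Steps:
y(U, N) = U/9
y(19, S) + K(I) = (1/9)*19 - 2 = 19/9 - 2 = 1/9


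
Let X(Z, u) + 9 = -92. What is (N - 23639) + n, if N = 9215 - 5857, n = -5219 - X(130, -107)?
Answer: -25399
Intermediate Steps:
X(Z, u) = -101 (X(Z, u) = -9 - 92 = -101)
n = -5118 (n = -5219 - 1*(-101) = -5219 + 101 = -5118)
N = 3358
(N - 23639) + n = (3358 - 23639) - 5118 = -20281 - 5118 = -25399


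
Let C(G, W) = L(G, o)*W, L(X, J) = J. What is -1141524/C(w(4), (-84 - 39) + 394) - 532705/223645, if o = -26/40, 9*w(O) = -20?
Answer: 1020809195977/157580267 ≈ 6478.0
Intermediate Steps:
w(O) = -20/9 (w(O) = (1/9)*(-20) = -20/9)
o = -13/20 (o = -26*1/40 = -13/20 ≈ -0.65000)
C(G, W) = -13*W/20
-1141524/C(w(4), (-84 - 39) + 394) - 532705/223645 = -1141524*(-20/(13*((-84 - 39) + 394))) - 532705/223645 = -1141524*(-20/(13*(-123 + 394))) - 532705*1/223645 = -1141524/((-13/20*271)) - 106541/44729 = -1141524/(-3523/20) - 106541/44729 = -1141524*(-20/3523) - 106541/44729 = 22830480/3523 - 106541/44729 = 1020809195977/157580267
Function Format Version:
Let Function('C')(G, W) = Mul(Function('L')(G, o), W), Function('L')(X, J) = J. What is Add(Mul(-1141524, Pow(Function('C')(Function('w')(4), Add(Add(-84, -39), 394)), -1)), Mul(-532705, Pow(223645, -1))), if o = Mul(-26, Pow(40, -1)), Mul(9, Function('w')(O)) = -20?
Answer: Rational(1020809195977, 157580267) ≈ 6478.0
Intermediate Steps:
Function('w')(O) = Rational(-20, 9) (Function('w')(O) = Mul(Rational(1, 9), -20) = Rational(-20, 9))
o = Rational(-13, 20) (o = Mul(-26, Rational(1, 40)) = Rational(-13, 20) ≈ -0.65000)
Function('C')(G, W) = Mul(Rational(-13, 20), W)
Add(Mul(-1141524, Pow(Function('C')(Function('w')(4), Add(Add(-84, -39), 394)), -1)), Mul(-532705, Pow(223645, -1))) = Add(Mul(-1141524, Pow(Mul(Rational(-13, 20), Add(Add(-84, -39), 394)), -1)), Mul(-532705, Pow(223645, -1))) = Add(Mul(-1141524, Pow(Mul(Rational(-13, 20), Add(-123, 394)), -1)), Mul(-532705, Rational(1, 223645))) = Add(Mul(-1141524, Pow(Mul(Rational(-13, 20), 271), -1)), Rational(-106541, 44729)) = Add(Mul(-1141524, Pow(Rational(-3523, 20), -1)), Rational(-106541, 44729)) = Add(Mul(-1141524, Rational(-20, 3523)), Rational(-106541, 44729)) = Add(Rational(22830480, 3523), Rational(-106541, 44729)) = Rational(1020809195977, 157580267)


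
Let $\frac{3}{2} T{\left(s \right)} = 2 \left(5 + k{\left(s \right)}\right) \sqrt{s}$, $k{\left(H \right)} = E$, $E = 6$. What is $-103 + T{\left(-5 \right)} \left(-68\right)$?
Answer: $-103 - \frac{2992 i \sqrt{5}}{3} \approx -103.0 - 2230.1 i$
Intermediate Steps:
$k{\left(H \right)} = 6$
$T{\left(s \right)} = \frac{44 \sqrt{s}}{3}$ ($T{\left(s \right)} = \frac{2 \cdot 2 \left(5 + 6\right) \sqrt{s}}{3} = \frac{2 \cdot 2 \cdot 11 \sqrt{s}}{3} = \frac{2 \cdot 22 \sqrt{s}}{3} = \frac{44 \sqrt{s}}{3}$)
$-103 + T{\left(-5 \right)} \left(-68\right) = -103 + \frac{44 \sqrt{-5}}{3} \left(-68\right) = -103 + \frac{44 i \sqrt{5}}{3} \left(-68\right) = -103 - \frac{2992 i \sqrt{5}}{3}$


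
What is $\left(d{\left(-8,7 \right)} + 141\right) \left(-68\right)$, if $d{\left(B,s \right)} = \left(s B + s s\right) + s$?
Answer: $-9588$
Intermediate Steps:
$d{\left(B,s \right)} = s + s^{2} + B s$ ($d{\left(B,s \right)} = \left(B s + s^{2}\right) + s = \left(s^{2} + B s\right) + s = s + s^{2} + B s$)
$\left(d{\left(-8,7 \right)} + 141\right) \left(-68\right) = \left(7 \left(1 - 8 + 7\right) + 141\right) \left(-68\right) = \left(7 \cdot 0 + 141\right) \left(-68\right) = \left(0 + 141\right) \left(-68\right) = 141 \left(-68\right) = -9588$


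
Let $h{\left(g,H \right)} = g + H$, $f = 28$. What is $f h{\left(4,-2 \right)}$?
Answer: $56$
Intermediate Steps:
$h{\left(g,H \right)} = H + g$
$f h{\left(4,-2 \right)} = 28 \left(-2 + 4\right) = 28 \cdot 2 = 56$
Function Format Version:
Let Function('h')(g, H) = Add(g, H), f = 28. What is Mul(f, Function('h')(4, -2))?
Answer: 56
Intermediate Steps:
Function('h')(g, H) = Add(H, g)
Mul(f, Function('h')(4, -2)) = Mul(28, Add(-2, 4)) = Mul(28, 2) = 56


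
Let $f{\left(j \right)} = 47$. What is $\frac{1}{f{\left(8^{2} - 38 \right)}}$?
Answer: $\frac{1}{47} \approx 0.021277$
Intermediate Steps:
$\frac{1}{f{\left(8^{2} - 38 \right)}} = \frac{1}{47}$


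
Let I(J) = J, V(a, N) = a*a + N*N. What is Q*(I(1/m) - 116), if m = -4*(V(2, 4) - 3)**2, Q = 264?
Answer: -8850402/289 ≈ -30624.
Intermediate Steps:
V(a, N) = N**2 + a**2 (V(a, N) = a**2 + N**2 = N**2 + a**2)
m = -1156 (m = -4*((4**2 + 2**2) - 3)**2 = -4*((16 + 4) - 3)**2 = -4*(20 - 3)**2 = -4*17**2 = -4*289 = -1156)
Q*(I(1/m) - 116) = 264*(1/(-1156) - 116) = 264*(-1/1156 - 116) = 264*(-134097/1156) = -8850402/289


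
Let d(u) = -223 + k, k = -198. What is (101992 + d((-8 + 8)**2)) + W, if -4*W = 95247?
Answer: 311037/4 ≈ 77759.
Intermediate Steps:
W = -95247/4 (W = -1/4*95247 = -95247/4 ≈ -23812.)
d(u) = -421 (d(u) = -223 - 198 = -421)
(101992 + d((-8 + 8)**2)) + W = (101992 - 421) - 95247/4 = 101571 - 95247/4 = 311037/4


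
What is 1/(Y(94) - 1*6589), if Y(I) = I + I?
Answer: -1/6401 ≈ -0.00015623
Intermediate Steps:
Y(I) = 2*I
1/(Y(94) - 1*6589) = 1/(2*94 - 1*6589) = 1/(188 - 6589) = 1/(-6401) = -1/6401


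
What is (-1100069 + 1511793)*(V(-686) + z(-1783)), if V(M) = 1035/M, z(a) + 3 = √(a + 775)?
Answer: -636731166/343 + 4940688*I*√7 ≈ -1.8564e+6 + 1.3072e+7*I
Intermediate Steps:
z(a) = -3 + √(775 + a) (z(a) = -3 + √(a + 775) = -3 + √(775 + a))
(-1100069 + 1511793)*(V(-686) + z(-1783)) = (-1100069 + 1511793)*(1035/(-686) + (-3 + √(775 - 1783))) = 411724*(1035*(-1/686) + (-3 + √(-1008))) = 411724*(-1035/686 + (-3 + 12*I*√7)) = 411724*(-3093/686 + 12*I*√7) = -636731166/343 + 4940688*I*√7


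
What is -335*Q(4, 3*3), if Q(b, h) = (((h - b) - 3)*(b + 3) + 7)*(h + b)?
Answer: -91455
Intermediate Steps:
Q(b, h) = (7 + (3 + b)*(-3 + h - b))*(b + h) (Q(b, h) = ((-3 + h - b)*(3 + b) + 7)*(b + h) = ((3 + b)*(-3 + h - b) + 7)*(b + h) = (7 + (3 + b)*(-3 + h - b))*(b + h))
-335*Q(4, 3*3) = -335*(-1*4³ - 6*4² - 2*4 - 6*3 + 3*(3*3)² + 4*(3*3)² - 3*4*3*3) = -335*(-1*64 - 6*16 - 8 - 2*9 + 3*9² + 4*9² - 3*4*9) = -335*(-64 - 96 - 8 - 18 + 3*81 + 4*81 - 108) = -335*(-64 - 96 - 8 - 18 + 243 + 324 - 108) = -335*273 = -91455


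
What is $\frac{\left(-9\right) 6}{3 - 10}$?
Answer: $\frac{54}{7} \approx 7.7143$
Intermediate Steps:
$\frac{\left(-9\right) 6}{3 - 10} = - \frac{54}{-7} = \left(-54\right) \left(- \frac{1}{7}\right) = \frac{54}{7}$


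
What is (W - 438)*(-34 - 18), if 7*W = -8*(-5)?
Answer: 157352/7 ≈ 22479.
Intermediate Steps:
W = 40/7 (W = (-8*(-5))/7 = (⅐)*40 = 40/7 ≈ 5.7143)
(W - 438)*(-34 - 18) = (40/7 - 438)*(-34 - 18) = -3026/7*(-52) = 157352/7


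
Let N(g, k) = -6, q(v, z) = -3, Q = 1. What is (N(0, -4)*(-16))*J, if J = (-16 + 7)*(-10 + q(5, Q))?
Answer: 11232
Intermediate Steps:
J = 117 (J = (-16 + 7)*(-10 - 3) = -9*(-13) = 117)
(N(0, -4)*(-16))*J = -6*(-16)*117 = 96*117 = 11232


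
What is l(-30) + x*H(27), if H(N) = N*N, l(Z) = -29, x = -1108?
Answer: -807761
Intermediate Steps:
H(N) = N²
l(-30) + x*H(27) = -29 - 1108*27² = -29 - 1108*729 = -29 - 807732 = -807761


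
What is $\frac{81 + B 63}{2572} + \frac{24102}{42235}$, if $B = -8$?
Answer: $\frac{44124939}{108628420} \approx 0.4062$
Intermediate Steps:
$\frac{81 + B 63}{2572} + \frac{24102}{42235} = \frac{81 - 504}{2572} + \frac{24102}{42235} = \left(81 - 504\right) \frac{1}{2572} + 24102 \cdot \frac{1}{42235} = \left(-423\right) \frac{1}{2572} + \frac{24102}{42235} = - \frac{423}{2572} + \frac{24102}{42235} = \frac{44124939}{108628420}$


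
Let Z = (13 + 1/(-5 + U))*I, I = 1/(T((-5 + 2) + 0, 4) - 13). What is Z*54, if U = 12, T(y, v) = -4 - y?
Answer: -2484/49 ≈ -50.694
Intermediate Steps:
I = -1/14 (I = 1/((-4 - ((-5 + 2) + 0)) - 13) = 1/((-4 - (-3 + 0)) - 13) = 1/((-4 - 1*(-3)) - 13) = 1/((-4 + 3) - 13) = 1/(-1 - 13) = 1/(-14) = -1/14 ≈ -0.071429)
Z = -46/49 (Z = (13 + 1/(-5 + 12))*(-1/14) = (13 + 1/7)*(-1/14) = (92/7)*(-1/14) = -46/49 ≈ -0.93878)
Z*54 = -46/49*54 = -2484/49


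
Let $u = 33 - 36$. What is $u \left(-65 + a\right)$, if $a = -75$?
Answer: $420$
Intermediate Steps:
$u = -3$ ($u = 33 - 36 = -3$)
$u \left(-65 + a\right) = - 3 \left(-65 - 75\right) = \left(-3\right) \left(-140\right) = 420$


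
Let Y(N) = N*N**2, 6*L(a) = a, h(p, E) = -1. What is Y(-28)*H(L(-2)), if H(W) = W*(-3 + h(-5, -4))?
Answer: -87808/3 ≈ -29269.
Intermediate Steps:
L(a) = a/6
Y(N) = N**3
H(W) = -4*W (H(W) = W*(-3 - 1) = W*(-4) = -4*W)
Y(-28)*H(L(-2)) = (-28)**3*(-2*(-2)/3) = -(-87808)*(-1)/3 = -21952*4/3 = -87808/3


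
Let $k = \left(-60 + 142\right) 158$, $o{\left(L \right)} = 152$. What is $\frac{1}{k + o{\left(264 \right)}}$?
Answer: $\frac{1}{13108} \approx 7.6289 \cdot 10^{-5}$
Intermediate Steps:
$k = 12956$ ($k = 82 \cdot 158 = 12956$)
$\frac{1}{k + o{\left(264 \right)}} = \frac{1}{12956 + 152} = \frac{1}{13108}$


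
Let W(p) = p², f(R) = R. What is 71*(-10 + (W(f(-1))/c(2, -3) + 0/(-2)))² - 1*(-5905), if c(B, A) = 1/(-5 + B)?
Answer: 17904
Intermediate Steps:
71*(-10 + (W(f(-1))/c(2, -3) + 0/(-2)))² - 1*(-5905) = 71*(-10 + ((-1)²/(1/(-5 + 2)) + 0/(-2)))² - 1*(-5905) = 71*(-10 + (1/1/(-3) + 0*(-½)))² + 5905 = 71*(-10 + (1/(-⅓) + 0))² + 5905 = 71*(-10 + (1*(-3) + 0))² + 5905 = 71*(-10 + (-3 + 0))² + 5905 = 71*(-10 - 3)² + 5905 = 71*(-13)² + 5905 = 71*169 + 5905 = 11999 + 5905 = 17904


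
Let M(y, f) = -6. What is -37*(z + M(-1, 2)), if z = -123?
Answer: 4773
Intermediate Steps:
-37*(z + M(-1, 2)) = -37*(-123 - 6) = -37*(-129) = 4773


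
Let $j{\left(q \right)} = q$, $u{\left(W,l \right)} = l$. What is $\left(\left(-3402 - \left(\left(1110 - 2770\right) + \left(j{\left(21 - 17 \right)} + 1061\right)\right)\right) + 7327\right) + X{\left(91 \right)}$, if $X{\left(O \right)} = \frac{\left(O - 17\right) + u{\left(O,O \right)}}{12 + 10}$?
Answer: $\frac{9055}{2} \approx 4527.5$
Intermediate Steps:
$X{\left(O \right)} = - \frac{17}{22} + \frac{O}{11}$ ($X{\left(O \right)} = \frac{\left(O - 17\right) + O}{12 + 10} = \frac{\left(O - 17\right) + O}{22} = \left(\left(-17 + O\right) + O\right) \frac{1}{22} = \left(-17 + 2 O\right) \frac{1}{22} = - \frac{17}{22} + \frac{O}{11}$)
$\left(\left(-3402 - \left(\left(1110 - 2770\right) + \left(j{\left(21 - 17 \right)} + 1061\right)\right)\right) + 7327\right) + X{\left(91 \right)} = \left(\left(-3402 - \left(\left(1110 - 2770\right) + \left(\left(21 - 17\right) + 1061\right)\right)\right) + 7327\right) + \left(- \frac{17}{22} + \frac{1}{11} \cdot 91\right) = \left(\left(-3402 - \left(-1660 + \left(4 + 1061\right)\right)\right) + 7327\right) + \left(- \frac{17}{22} + \frac{91}{11}\right) = \left(\left(-3402 - \left(-1660 + 1065\right)\right) + 7327\right) + \frac{15}{2} = \left(\left(-3402 - -595\right) + 7327\right) + \frac{15}{2} = \left(\left(-3402 + 595\right) + 7327\right) + \frac{15}{2} = \left(-2807 + 7327\right) + \frac{15}{2} = 4520 + \frac{15}{2} = \frac{9055}{2}$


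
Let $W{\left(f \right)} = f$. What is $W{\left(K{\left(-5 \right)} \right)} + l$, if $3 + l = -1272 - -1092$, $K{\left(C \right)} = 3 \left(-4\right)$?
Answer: $-195$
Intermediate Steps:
$K{\left(C \right)} = -12$
$l = -183$ ($l = -3 - 180 = -183$)
$W{\left(K{\left(-5 \right)} \right)} + l = -12 - 183 = -195$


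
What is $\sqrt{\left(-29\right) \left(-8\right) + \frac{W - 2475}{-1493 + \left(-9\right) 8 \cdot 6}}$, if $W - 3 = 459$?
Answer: $\frac{\sqrt{285481}}{35} \approx 15.266$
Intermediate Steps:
$W = 462$ ($W = 3 + 459 = 462$)
$\sqrt{\left(-29\right) \left(-8\right) + \frac{W - 2475}{-1493 + \left(-9\right) 8 \cdot 6}} = \sqrt{\left(-29\right) \left(-8\right) + \frac{462 - 2475}{-1493 + \left(-9\right) 8 \cdot 6}} = \sqrt{232 - \frac{2013}{-1493 - 432}} = \sqrt{232 - \frac{2013}{-1925}} = \sqrt{232 - - \frac{183}{175}} = \sqrt{232 + \frac{183}{175}} = \sqrt{\frac{40783}{175}} = \frac{\sqrt{285481}}{35}$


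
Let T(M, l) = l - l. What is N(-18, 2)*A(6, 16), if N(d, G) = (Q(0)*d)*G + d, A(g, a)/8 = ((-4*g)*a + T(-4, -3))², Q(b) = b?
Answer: -21233664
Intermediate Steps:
T(M, l) = 0
A(g, a) = 128*a²*g² (A(g, a) = 8*((-4*g)*a + 0)² = 8*(-4*a*g + 0)² = 8*(-4*a*g)² = 8*(16*a²*g²) = 128*a²*g²)
N(d, G) = d (N(d, G) = (0*d)*G + d = 0*G + d = 0 + d = d)
N(-18, 2)*A(6, 16) = -2304*16²*6² = -2304*256*36 = -18*1179648 = -21233664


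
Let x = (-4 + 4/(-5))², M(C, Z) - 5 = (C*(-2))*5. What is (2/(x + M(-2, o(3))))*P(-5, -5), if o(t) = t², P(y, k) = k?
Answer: -250/1201 ≈ -0.20816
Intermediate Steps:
M(C, Z) = 5 - 10*C (M(C, Z) = 5 + (C*(-2))*5 = 5 - 2*C*5 = 5 - 10*C)
x = 576/25 (x = (-4 + 4*(-⅕))² = (-4 - ⅘)² = (-24/5)² = 576/25 ≈ 23.040)
(2/(x + M(-2, o(3))))*P(-5, -5) = (2/(576/25 + (5 - 10*(-2))))*(-5) = (2/(576/25 + (5 + 20)))*(-5) = (2/(576/25 + 25))*(-5) = (2/(1201/25))*(-5) = (2*(25/1201))*(-5) = (50/1201)*(-5) = -250/1201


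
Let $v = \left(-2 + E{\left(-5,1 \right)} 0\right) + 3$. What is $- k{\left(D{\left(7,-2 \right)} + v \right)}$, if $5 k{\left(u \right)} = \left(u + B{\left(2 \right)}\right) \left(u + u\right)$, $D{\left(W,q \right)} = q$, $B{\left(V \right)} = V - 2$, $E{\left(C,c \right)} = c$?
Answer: $- \frac{2}{5} \approx -0.4$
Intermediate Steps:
$B{\left(V \right)} = -2 + V$
$v = 1$ ($v = \left(-2 + 1 \cdot 0\right) + 3 = \left(-2 + 0\right) + 3 = -2 + 3 = 1$)
$k{\left(u \right)} = \frac{2 u^{2}}{5}$ ($k{\left(u \right)} = \frac{\left(u + \left(-2 + 2\right)\right) \left(u + u\right)}{5} = \frac{\left(u + 0\right) 2 u}{5} = \frac{u 2 u}{5} = \frac{2 u^{2}}{5}$)
$- k{\left(D{\left(7,-2 \right)} + v \right)} = - \frac{2 \left(-2 + 1\right)^{2}}{5} = - \frac{2 \left(-1\right)^{2}}{5} = - \frac{2 \cdot 1}{5} = \left(-1\right) \frac{2}{5} = - \frac{2}{5}$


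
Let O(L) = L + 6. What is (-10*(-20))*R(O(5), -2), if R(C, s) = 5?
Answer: 1000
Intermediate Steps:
O(L) = 6 + L
(-10*(-20))*R(O(5), -2) = -10*(-20)*5 = 200*5 = 1000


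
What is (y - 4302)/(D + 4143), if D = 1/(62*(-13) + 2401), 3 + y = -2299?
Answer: -5266690/3304043 ≈ -1.5940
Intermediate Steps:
y = -2302 (y = -3 - 2299 = -2302)
D = 1/1595 (D = 1/(-806 + 2401) = 1/1595 ≈ 0.00062696)
(y - 4302)/(D + 4143) = (-2302 - 4302)/(1/1595 + 4143) = -6604/6608086/1595 = -6604*1595/6608086 = -5266690/3304043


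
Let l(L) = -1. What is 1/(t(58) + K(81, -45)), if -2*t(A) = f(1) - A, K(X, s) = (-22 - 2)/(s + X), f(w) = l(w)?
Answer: 6/173 ≈ 0.034682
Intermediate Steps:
f(w) = -1
K(X, s) = -24/(X + s)
t(A) = ½ + A/2 (t(A) = -(-1 - A)/2 = ½ + A/2)
1/(t(58) + K(81, -45)) = 1/((½ + (½)*58) - 24/(81 - 45)) = 1/((½ + 29) - 24/36) = 1/(59/2 - 24*1/36) = 1/(59/2 - ⅔) = 1/(173/6) = 6/173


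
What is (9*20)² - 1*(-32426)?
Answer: 64826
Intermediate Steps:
(9*20)² - 1*(-32426) = 180² + 32426 = 32400 + 32426 = 64826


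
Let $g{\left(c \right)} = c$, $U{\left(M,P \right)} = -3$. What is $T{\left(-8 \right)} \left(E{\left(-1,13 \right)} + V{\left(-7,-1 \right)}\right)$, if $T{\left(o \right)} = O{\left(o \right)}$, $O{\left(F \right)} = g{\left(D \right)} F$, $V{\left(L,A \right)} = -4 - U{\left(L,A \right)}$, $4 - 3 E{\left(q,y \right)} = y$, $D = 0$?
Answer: $0$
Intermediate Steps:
$E{\left(q,y \right)} = \frac{4}{3} - \frac{y}{3}$
$V{\left(L,A \right)} = -1$ ($V{\left(L,A \right)} = -4 - -3 = -4 + 3 = -1$)
$O{\left(F \right)} = 0$ ($O{\left(F \right)} = 0 F = 0$)
$T{\left(o \right)} = 0$
$T{\left(-8 \right)} \left(E{\left(-1,13 \right)} + V{\left(-7,-1 \right)}\right) = 0 \left(\left(\frac{4}{3} - \frac{13}{3}\right) - 1\right) = 0 \left(-3 - 1\right) = 0 \left(-4\right) = 0$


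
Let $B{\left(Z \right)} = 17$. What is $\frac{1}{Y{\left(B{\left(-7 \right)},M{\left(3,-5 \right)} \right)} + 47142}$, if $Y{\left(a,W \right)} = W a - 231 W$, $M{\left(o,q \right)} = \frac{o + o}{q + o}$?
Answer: $\frac{1}{47784} \approx 2.0928 \cdot 10^{-5}$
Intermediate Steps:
$M{\left(o,q \right)} = \frac{2 o}{o + q}$
$Y{\left(a,W \right)} = - 231 W + W a$
$\frac{1}{Y{\left(B{\left(-7 \right)},M{\left(3,-5 \right)} \right)} + 47142} = \frac{1}{2 \cdot 3 \frac{1}{3 - 5} \left(-231 + 17\right) + 47142} = \frac{1}{2 \cdot 3 \frac{1}{-2} \left(-214\right) + 47142} = \frac{1}{2 \cdot 3 \left(- \frac{1}{2}\right) \left(-214\right) + 47142} = \frac{1}{\left(-3\right) \left(-214\right) + 47142} = \frac{1}{642 + 47142} = \frac{1}{47784}$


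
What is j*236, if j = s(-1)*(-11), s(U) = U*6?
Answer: 15576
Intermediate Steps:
s(U) = 6*U
j = 66 (j = (6*(-1))*(-11) = -6*(-11) = 66)
j*236 = 66*236 = 15576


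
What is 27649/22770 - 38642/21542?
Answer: -142131791/245255670 ≈ -0.57952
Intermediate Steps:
27649/22770 - 38642/21542 = 27649*(1/22770) - 38642*1/21542 = 27649/22770 - 19321/10771 = -142131791/245255670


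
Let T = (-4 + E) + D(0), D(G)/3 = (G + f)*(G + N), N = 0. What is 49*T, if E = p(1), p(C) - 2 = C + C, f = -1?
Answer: 0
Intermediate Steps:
p(C) = 2 + 2*C (p(C) = 2 + (C + C) = 2 + 2*C)
D(G) = 3*G*(-1 + G) (D(G) = 3*((G - 1)*(G + 0)) = 3*((-1 + G)*G) = 3*(G*(-1 + G)) = 3*G*(-1 + G))
E = 4 (E = 2 + 2*1 = 2 + 2 = 4)
T = 0 (T = (-4 + 4) + 3*0*(-1 + 0) = 0 + 3*0*(-1) = 0 + 0 = 0)
49*T = 49*0 = 0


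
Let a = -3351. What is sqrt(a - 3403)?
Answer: I*sqrt(6754) ≈ 82.183*I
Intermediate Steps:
sqrt(a - 3403) = sqrt(-3351 - 3403) = sqrt(-6754) = I*sqrt(6754)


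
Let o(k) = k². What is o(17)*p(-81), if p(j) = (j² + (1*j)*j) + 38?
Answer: 3803240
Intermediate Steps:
p(j) = 38 + 2*j² (p(j) = (j² + j*j) + 38 = (j² + j²) + 38 = 2*j² + 38 = 38 + 2*j²)
o(17)*p(-81) = 17²*(38 + 2*(-81)²) = 289*(38 + 2*6561) = 289*(38 + 13122) = 289*13160 = 3803240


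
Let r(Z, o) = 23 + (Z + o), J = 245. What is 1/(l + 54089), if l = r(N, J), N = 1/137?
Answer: 137/7446910 ≈ 1.8397e-5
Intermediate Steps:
N = 1/137 ≈ 0.0072993
r(Z, o) = 23 + Z + o
l = 36717/137 (l = 23 + 1/137 + 245 = 36717/137 ≈ 268.01)
1/(l + 54089) = 1/(36717/137 + 54089) = 1/(7446910/137) = 137/7446910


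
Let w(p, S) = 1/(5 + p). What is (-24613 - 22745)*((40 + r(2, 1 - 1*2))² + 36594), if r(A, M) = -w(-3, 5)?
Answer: -3613817943/2 ≈ -1.8069e+9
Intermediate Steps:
r(A, M) = -½ (r(A, M) = -1/(5 - 3) = -1/2 = -1*½ = -½)
(-24613 - 22745)*((40 + r(2, 1 - 1*2))² + 36594) = (-24613 - 22745)*((40 - ½)² + 36594) = -47358*((79/2)² + 36594) = -47358*(6241/4 + 36594) = -47358*152617/4 = -3613817943/2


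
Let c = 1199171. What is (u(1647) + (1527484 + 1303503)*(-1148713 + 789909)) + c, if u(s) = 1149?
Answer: -1015768259228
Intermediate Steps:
(u(1647) + (1527484 + 1303503)*(-1148713 + 789909)) + c = (1149 + (1527484 + 1303503)*(-1148713 + 789909)) + 1199171 = (1149 + 2830987*(-358804)) + 1199171 = (1149 - 1015769459548) + 1199171 = -1015769458399 + 1199171 = -1015768259228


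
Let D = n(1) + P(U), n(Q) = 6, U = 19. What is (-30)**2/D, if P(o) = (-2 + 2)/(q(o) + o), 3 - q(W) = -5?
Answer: 150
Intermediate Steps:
q(W) = 8 (q(W) = 3 - 1*(-5) = 3 + 5 = 8)
P(o) = 0 (P(o) = (-2 + 2)/(8 + o) = 0/(8 + o) = 0)
D = 6 (D = 6 + 0 = 6)
(-30)**2/D = (-30)**2/6 = 900*(1/6) = 150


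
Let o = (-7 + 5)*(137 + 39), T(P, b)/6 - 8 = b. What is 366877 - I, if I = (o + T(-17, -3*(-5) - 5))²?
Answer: 307341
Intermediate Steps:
T(P, b) = 48 + 6*b
o = -352 (o = -2*176 = -352)
I = 59536 (I = (-352 + (48 + 6*(-3*(-5) - 5)))² = (-352 + (48 + 6*(15 - 5)))² = (-352 + (48 + 6*10))² = (-352 + (48 + 60))² = (-352 + 108)² = (-244)² = 59536)
366877 - I = 366877 - 1*59536 = 366877 - 59536 = 307341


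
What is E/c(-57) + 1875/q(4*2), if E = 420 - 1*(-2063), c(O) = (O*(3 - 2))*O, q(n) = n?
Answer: 6111739/25992 ≈ 235.14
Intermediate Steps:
c(O) = O**2 (c(O) = (O*1)*O = O*O = O**2)
E = 2483 (E = 420 + 2063 = 2483)
E/c(-57) + 1875/q(4*2) = 2483/((-57)**2) + 1875/((4*2)) = 2483/3249 + 1875/8 = 6111739/25992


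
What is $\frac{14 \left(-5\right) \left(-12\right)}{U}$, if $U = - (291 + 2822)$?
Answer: $- \frac{840}{3113} \approx -0.26984$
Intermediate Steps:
$U = -3113$ ($U = \left(-1\right) 3113 = -3113$)
$\frac{14 \left(-5\right) \left(-12\right)}{U} = \frac{14 \left(-5\right) \left(-12\right)}{-3113} = \left(-70\right) \left(-12\right) \left(- \frac{1}{3113}\right) = 840 \left(- \frac{1}{3113}\right) = - \frac{840}{3113}$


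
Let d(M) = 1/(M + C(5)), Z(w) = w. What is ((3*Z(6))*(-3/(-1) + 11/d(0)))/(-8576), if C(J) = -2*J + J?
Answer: 117/1072 ≈ 0.10914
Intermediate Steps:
C(J) = -J
d(M) = 1/(-5 + M) (d(M) = 1/(M - 1*5) = 1/(M - 5) = 1/(-5 + M))
((3*Z(6))*(-3/(-1) + 11/d(0)))/(-8576) = ((3*6)*(-3/(-1) + 11/(1/(-5 + 0))))/(-8576) = (18*(-3*(-1) + 11/(1/(-5))))*(-1/8576) = (18*(3 + 11/(-⅕)))*(-1/8576) = (18*(3 + 11*(-5)))*(-1/8576) = (18*(3 - 55))*(-1/8576) = (18*(-52))*(-1/8576) = -936*(-1/8576) = 117/1072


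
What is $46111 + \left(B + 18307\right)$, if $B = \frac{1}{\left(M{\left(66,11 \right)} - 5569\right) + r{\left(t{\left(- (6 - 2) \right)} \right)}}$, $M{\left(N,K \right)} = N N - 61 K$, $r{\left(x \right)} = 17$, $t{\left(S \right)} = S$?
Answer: $\frac{120268405}{1867} \approx 64418.0$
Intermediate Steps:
$M{\left(N,K \right)} = N^{2} - 61 K$
$B = - \frac{1}{1867}$ ($B = \frac{1}{\left(\left(66^{2} - 671\right) - 5569\right) + 17} = \frac{1}{\left(\left(4356 - 671\right) - 5569\right) + 17} = \frac{1}{\left(3685 - 5569\right) + 17} = \frac{1}{-1884 + 17} = \frac{1}{-1867} = - \frac{1}{1867} \approx -0.00053562$)
$46111 + \left(B + 18307\right) = 46111 + \left(- \frac{1}{1867} + 18307\right) = 46111 + \frac{34179168}{1867} = \frac{120268405}{1867}$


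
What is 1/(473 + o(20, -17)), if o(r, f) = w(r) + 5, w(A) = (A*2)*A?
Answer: 1/1278 ≈ 0.00078247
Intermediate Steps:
w(A) = 2*A² (w(A) = (2*A)*A = 2*A²)
o(r, f) = 5 + 2*r² (o(r, f) = 2*r² + 5 = 5 + 2*r²)
1/(473 + o(20, -17)) = 1/(473 + (5 + 2*20²)) = 1/(473 + (5 + 2*400)) = 1/(473 + (5 + 800)) = 1/(473 + 805) = 1/1278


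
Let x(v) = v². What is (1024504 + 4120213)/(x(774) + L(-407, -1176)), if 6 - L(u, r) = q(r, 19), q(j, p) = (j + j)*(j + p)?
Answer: -5144717/2122182 ≈ -2.4243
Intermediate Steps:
q(j, p) = 2*j*(j + p) (q(j, p) = (2*j)*(j + p) = 2*j*(j + p))
L(u, r) = 6 - 2*r*(19 + r) (L(u, r) = 6 - 2*r*(r + 19) = 6 - 2*r*(19 + r))
(1024504 + 4120213)/(x(774) + L(-407, -1176)) = (1024504 + 4120213)/(774² + (6 - 2*(-1176)*(19 - 1176))) = 5144717/(599076 + (6 - 2*(-1176)*(-1157))) = 5144717/(599076 + (6 - 2721264)) = 5144717/(599076 - 2721258) = 5144717/(-2122182) = 5144717*(-1/2122182) = -5144717/2122182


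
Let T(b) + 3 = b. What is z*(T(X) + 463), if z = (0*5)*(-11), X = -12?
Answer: 0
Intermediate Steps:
z = 0 (z = 0*(-11) = 0)
T(b) = -3 + b
z*(T(X) + 463) = 0*((-3 - 12) + 463) = 0*(-15 + 463) = 0*448 = 0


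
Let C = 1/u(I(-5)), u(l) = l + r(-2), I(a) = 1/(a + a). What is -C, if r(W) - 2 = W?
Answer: 10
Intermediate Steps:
r(W) = 2 + W
I(a) = 1/(2*a)
u(l) = l (u(l) = l + (2 - 2) = l + 0 = l)
C = -10 (C = 1/((½)/(-5)) = 1/((½)*(-⅕)) = 1/(-⅒) = -10)
-C = -1*(-10) = 10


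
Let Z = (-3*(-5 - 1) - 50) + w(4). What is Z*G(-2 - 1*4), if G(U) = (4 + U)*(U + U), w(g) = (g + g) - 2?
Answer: -624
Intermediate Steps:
w(g) = -2 + 2*g (w(g) = 2*g - 2 = -2 + 2*g)
G(U) = 2*U*(4 + U) (G(U) = (4 + U)*(2*U) = 2*U*(4 + U))
Z = -26 (Z = (-3*(-5 - 1) - 50) + (-2 + 2*4) = (-3*(-6) - 50) + (-2 + 8) = (18 - 50) + 6 = -32 + 6 = -26)
Z*G(-2 - 1*4) = -52*(-2 - 1*4)*(4 + (-2 - 1*4)) = -52*(-2 - 4)*(4 + (-2 - 4)) = -52*(-6)*(4 - 6) = -52*(-6)*(-2) = -26*24 = -624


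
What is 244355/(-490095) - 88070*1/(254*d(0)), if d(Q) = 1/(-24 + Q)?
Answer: 103584193343/12448413 ≈ 8321.1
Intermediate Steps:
244355/(-490095) - 88070*1/(254*d(0)) = 244355/(-490095) - 88070/(254/(-24 + 0)) = 244355*(-1/490095) - 88070/(254/(-24)) = -48871/98019 - 88070/(254*(-1/24)) = -48871/98019 - 88070/(-127/12) = -48871/98019 - 88070*(-12/127) = -48871/98019 + 1056840/127 = 103584193343/12448413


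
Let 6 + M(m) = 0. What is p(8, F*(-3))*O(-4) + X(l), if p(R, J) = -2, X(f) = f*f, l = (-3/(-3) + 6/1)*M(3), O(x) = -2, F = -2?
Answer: 1768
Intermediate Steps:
M(m) = -6 (M(m) = -6 + 0 = -6)
l = -42 (l = (-3/(-3) + 6/1)*(-6) = (-3*(-⅓) + 6*1)*(-6) = (1 + 6)*(-6) = 7*(-6) = -42)
X(f) = f²
p(8, F*(-3))*O(-4) + X(l) = -2*(-2) + (-42)² = 4 + 1764 = 1768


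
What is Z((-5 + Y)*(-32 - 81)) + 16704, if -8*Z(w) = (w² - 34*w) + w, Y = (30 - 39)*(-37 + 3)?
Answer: -578936483/4 ≈ -1.4473e+8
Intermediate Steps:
Y = 306 (Y = -9*(-34) = 306)
Z(w) = -w²/8 + 33*w/8 (Z(w) = -((w² - 34*w) + w)/8 = -(w² - 33*w)/8 = -w²/8 + 33*w/8)
Z((-5 + Y)*(-32 - 81)) + 16704 = ((-5 + 306)*(-32 - 81))*(33 - (-5 + 306)*(-32 - 81))/8 + 16704 = (301*(-113))*(33 - 301*(-113))/8 + 16704 = (⅛)*(-34013)*(33 - 1*(-34013)) + 16704 = (⅛)*(-34013)*(33 + 34013) + 16704 = (⅛)*(-34013)*34046 + 16704 = -579003299/4 + 16704 = -578936483/4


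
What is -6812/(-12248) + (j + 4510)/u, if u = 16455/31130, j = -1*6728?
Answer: -42278374043/10077042 ≈ -4195.5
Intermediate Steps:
j = -6728
u = 3291/6226 (u = 16455*(1/31130) = 3291/6226 ≈ 0.52859)
-6812/(-12248) + (j + 4510)/u = -6812/(-12248) + (-6728 + 4510)/(3291/6226) = -6812*(-1/12248) - 2218*6226/3291 = 1703/3062 - 13809268/3291 = -42278374043/10077042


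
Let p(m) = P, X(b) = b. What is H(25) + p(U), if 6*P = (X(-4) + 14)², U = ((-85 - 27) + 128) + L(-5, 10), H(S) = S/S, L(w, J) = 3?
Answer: 53/3 ≈ 17.667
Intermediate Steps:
H(S) = 1
U = 19 (U = ((-85 - 27) + 128) + 3 = (-112 + 128) + 3 = 16 + 3 = 19)
P = 50/3 (P = (-4 + 14)²/6 = (⅙)*10² = (⅙)*100 = 50/3 ≈ 16.667)
p(m) = 50/3
H(25) + p(U) = 1 + 50/3 = 53/3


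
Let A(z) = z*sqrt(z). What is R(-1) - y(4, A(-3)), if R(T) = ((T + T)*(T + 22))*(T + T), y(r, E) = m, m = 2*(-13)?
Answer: 110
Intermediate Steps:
A(z) = z**(3/2)
m = -26
y(r, E) = -26
R(T) = 4*T**2*(22 + T) (R(T) = ((2*T)*(22 + T))*(2*T) = (2*T*(22 + T))*(2*T) = 4*T**2*(22 + T))
R(-1) - y(4, A(-3)) = 4*(-1)**2*(22 - 1) - 1*(-26) = 4*1*21 + 26 = 84 + 26 = 110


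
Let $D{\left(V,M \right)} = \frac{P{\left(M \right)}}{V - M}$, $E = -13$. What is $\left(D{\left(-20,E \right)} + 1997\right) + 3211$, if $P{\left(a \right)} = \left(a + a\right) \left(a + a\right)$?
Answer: $\frac{35780}{7} \approx 5111.4$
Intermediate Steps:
$P{\left(a \right)} = 4 a^{2}$ ($P{\left(a \right)} = 2 a 2 a = 4 a^{2}$)
$D{\left(V,M \right)} = \frac{4 M^{2}}{V - M}$
$\left(D{\left(-20,E \right)} + 1997\right) + 3211 = \left(- \frac{4 \left(-13\right)^{2}}{-13 - -20} + 1997\right) + 3211 = \left(\left(-4\right) 169 \frac{1}{-13 + 20} + 1997\right) + 3211 = \left(\left(-4\right) 169 \cdot \frac{1}{7} + 1997\right) + 3211 = \left(- \frac{676}{7} + 1997\right) + 3211 = \frac{13303}{7} + 3211 = \frac{35780}{7}$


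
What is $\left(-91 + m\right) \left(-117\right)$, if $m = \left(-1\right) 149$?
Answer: $28080$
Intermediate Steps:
$m = -149$
$\left(-91 + m\right) \left(-117\right) = \left(-91 - 149\right) \left(-117\right) = \left(-240\right) \left(-117\right) = 28080$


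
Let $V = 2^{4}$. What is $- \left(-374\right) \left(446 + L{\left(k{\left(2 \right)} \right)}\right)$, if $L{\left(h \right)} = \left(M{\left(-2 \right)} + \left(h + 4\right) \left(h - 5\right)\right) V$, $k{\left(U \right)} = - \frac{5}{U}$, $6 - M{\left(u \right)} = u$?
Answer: $147356$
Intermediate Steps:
$M{\left(u \right)} = 6 - u$
$V = 16$
$L{\left(h \right)} = 128 + 16 \left(-5 + h\right) \left(4 + h\right)$ ($L{\left(h \right)} = \left(\left(6 - -2\right) + \left(h + 4\right) \left(h - 5\right)\right) 16 = \left(\left(6 + 2\right) + \left(4 + h\right) \left(-5 + h\right)\right) 16 = \left(8 + \left(-5 + h\right) \left(4 + h\right)\right) 16 = 128 + 16 \left(-5 + h\right) \left(4 + h\right)$)
$- \left(-374\right) \left(446 + L{\left(k{\left(2 \right)} \right)}\right) = - \left(-374\right) \left(446 - \left(192 - 100 + 16 \left(-5\right) \frac{1}{2}\right)\right) = - \left(-374\right) \left(446 - \left(152 - 100\right)\right) = - \left(-374\right) \left(446 + \left(-192 + 40 + 16 \cdot \frac{25}{4}\right)\right) = - \left(-374\right) \left(446 + \left(-192 + 40 + 100\right)\right) = - \left(-374\right) \left(446 - 52\right) = - \left(-374\right) 394 = \left(-1\right) \left(-147356\right) = 147356$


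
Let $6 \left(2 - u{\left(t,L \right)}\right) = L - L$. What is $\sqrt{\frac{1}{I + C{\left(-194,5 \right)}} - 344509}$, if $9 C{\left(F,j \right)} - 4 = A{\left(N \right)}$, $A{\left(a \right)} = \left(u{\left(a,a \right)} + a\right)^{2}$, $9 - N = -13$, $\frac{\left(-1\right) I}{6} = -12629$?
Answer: $\frac{i \sqrt{160496077824198130}}{682546} \approx 586.95 i$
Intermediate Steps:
$I = 75774$ ($I = \left(-6\right) \left(-12629\right) = 75774$)
$u{\left(t,L \right)} = 2$ ($u{\left(t,L \right)} = 2 - \frac{L - L}{6} = 2 - 0 = 2 + 0 = 2$)
$N = 22$ ($N = 9 - -13 = 9 + 13 = 22$)
$A{\left(a \right)} = \left(2 + a\right)^{2}$
$C{\left(F,j \right)} = \frac{580}{9}$ ($C{\left(F,j \right)} = \frac{4}{9} + \frac{\left(2 + 22\right)^{2}}{9} = \frac{4}{9} + \frac{24^{2}}{9} = \frac{4}{9} + \frac{1}{9} \cdot 576 = \frac{4}{9} + 64 = \frac{580}{9}$)
$\sqrt{\frac{1}{I + C{\left(-194,5 \right)}} - 344509} = \sqrt{\frac{1}{75774 + \frac{580}{9}} - 344509} = \sqrt{\frac{1}{\frac{682546}{9}} - 344509} = \sqrt{\frac{9}{682546} - 344509} = \sqrt{- \frac{235143239905}{682546}} = \frac{i \sqrt{160496077824198130}}{682546}$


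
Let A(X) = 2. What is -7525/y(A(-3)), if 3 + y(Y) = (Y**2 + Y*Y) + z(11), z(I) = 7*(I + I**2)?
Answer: -7525/929 ≈ -8.1001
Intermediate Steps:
z(I) = 7*I + 7*I**2
y(Y) = 921 + 2*Y**2 (y(Y) = -3 + ((Y**2 + Y*Y) + 7*11*(1 + 11)) = -3 + ((Y**2 + Y**2) + 7*11*12) = -3 + (2*Y**2 + 924) = -3 + (924 + 2*Y**2) = 921 + 2*Y**2)
-7525/y(A(-3)) = -7525/(921 + 2*2**2) = -7525/(921 + 2*4) = -7525/(921 + 8) = -7525/929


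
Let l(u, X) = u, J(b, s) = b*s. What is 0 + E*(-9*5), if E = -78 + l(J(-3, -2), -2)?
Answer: 3240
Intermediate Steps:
E = -72 (E = -78 - 3*(-2) = -78 + 6 = -72)
0 + E*(-9*5) = 0 - (-648)*5 = 0 - 72*(-45) = 0 + 3240 = 3240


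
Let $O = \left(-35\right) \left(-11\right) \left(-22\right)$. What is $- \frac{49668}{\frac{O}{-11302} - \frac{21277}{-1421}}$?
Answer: $- \frac{66472927738}{21042377} \approx -3159.0$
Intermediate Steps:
$O = -8470$ ($O = 385 \left(-22\right) = -8470$)
$- \frac{49668}{\frac{O}{-11302} - \frac{21277}{-1421}} = - \frac{49668}{- \frac{8470}{-11302} - \frac{21277}{-1421}} = - \frac{49668}{\left(-8470\right) \left(- \frac{1}{11302}\right) - - \frac{21277}{1421}} = - \frac{49668}{\frac{4235}{5651} + \frac{21277}{1421}} = - \frac{49668}{\frac{126254262}{8030071}} = \left(-49668\right) \frac{8030071}{126254262} = - \frac{66472927738}{21042377}$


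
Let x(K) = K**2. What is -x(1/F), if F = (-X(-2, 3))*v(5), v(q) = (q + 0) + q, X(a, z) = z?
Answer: -1/900 ≈ -0.0011111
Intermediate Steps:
v(q) = 2*q (v(q) = q + q = 2*q)
F = -30 (F = (-1*3)*(2*5) = -3*10 = -30)
-x(1/F) = -(1/(-30))**2 = -(-1/30)**2 = -1*1/900 = -1/900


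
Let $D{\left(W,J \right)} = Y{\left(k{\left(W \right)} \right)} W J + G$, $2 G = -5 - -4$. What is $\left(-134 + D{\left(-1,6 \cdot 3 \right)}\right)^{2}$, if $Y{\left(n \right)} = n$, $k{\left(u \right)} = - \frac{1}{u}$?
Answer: $\frac{93025}{4} \approx 23256.0$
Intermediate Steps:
$G = - \frac{1}{2}$ ($G = \frac{-5 - -4}{2} = \frac{-5 + 4}{2} = \frac{1}{2} \left(-1\right) = - \frac{1}{2} \approx -0.5$)
$D{\left(W,J \right)} = - \frac{1}{2} - J$ ($D{\left(W,J \right)} = - \frac{1}{W} W J - \frac{1}{2} = - J - \frac{1}{2} = - \frac{1}{2} - J$)
$\left(-134 + D{\left(-1,6 \cdot 3 \right)}\right)^{2} = \left(-134 - \left(\frac{1}{2} + 6 \cdot 3\right)\right)^{2} = \left(-134 - \frac{37}{2}\right)^{2} = \left(- \frac{305}{2}\right)^{2} = \frac{93025}{4}$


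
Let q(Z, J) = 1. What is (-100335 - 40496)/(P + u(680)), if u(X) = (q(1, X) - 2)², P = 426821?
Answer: -140831/426822 ≈ -0.32995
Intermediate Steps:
u(X) = 1 (u(X) = (1 - 2)² = (-1)² = 1)
(-100335 - 40496)/(P + u(680)) = (-100335 - 40496)/(426821 + 1) = -140831/426822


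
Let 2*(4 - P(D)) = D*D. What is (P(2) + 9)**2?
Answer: 121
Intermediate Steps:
P(D) = 4 - D**2/2 (P(D) = 4 - D*D/2 = 4 - D**2/2)
(P(2) + 9)**2 = ((4 - 1/2*2**2) + 9)**2 = ((4 - 1/2*4) + 9)**2 = ((4 - 2) + 9)**2 = (2 + 9)**2 = 11**2 = 121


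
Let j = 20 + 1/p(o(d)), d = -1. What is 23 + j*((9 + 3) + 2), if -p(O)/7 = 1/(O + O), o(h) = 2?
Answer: 295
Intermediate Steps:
p(O) = -7/(2*O) (p(O) = -7/(O + O) = -7*1/(2*O) = -7/(2*O))
j = 136/7 (j = 20 + 1/(-7/2/2) = 20 + 1/(-7/2*1/2) = 20 + 1/(-7/4) = 20 - 4/7 = 136/7 ≈ 19.429)
23 + j*((9 + 3) + 2) = 23 + 136*((9 + 3) + 2)/7 = 23 + 136*(12 + 2)/7 = 23 + (136/7)*14 = 23 + 272 = 295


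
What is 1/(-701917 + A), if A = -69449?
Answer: -1/771366 ≈ -1.2964e-6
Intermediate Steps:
1/(-701917 + A) = 1/(-701917 - 69449) = 1/(-771366) = -1/771366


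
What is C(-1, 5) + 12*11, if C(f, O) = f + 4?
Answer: 135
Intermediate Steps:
C(f, O) = 4 + f
C(-1, 5) + 12*11 = (4 - 1) + 12*11 = 3 + 132 = 135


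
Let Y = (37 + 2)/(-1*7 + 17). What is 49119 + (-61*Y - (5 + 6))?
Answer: 488701/10 ≈ 48870.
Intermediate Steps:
Y = 39/10 (Y = 39/(-7 + 17) = 39/10 ≈ 3.9000)
49119 + (-61*Y - (5 + 6)) = 49119 + (-61*39/10 - (5 + 6)) = 49119 + (-2379/10 - 1*11) = 49119 + (-2379/10 - 11) = 49119 - 2489/10 = 488701/10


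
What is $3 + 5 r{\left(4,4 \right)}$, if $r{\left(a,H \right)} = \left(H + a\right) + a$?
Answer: $63$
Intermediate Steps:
$r{\left(a,H \right)} = H + 2 a$
$3 + 5 r{\left(4,4 \right)} = 3 + 5 \left(4 + 2 \cdot 4\right) = 3 + 5 \left(4 + 8\right) = 3 + 5 \cdot 12 = 3 + 60 = 63$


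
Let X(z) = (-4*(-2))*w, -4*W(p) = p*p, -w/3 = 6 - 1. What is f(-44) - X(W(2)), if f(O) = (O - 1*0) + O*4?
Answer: -100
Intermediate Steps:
w = -15 (w = -3*(6 - 1) = -3*5 = -15)
W(p) = -p**2/4 (W(p) = -p*p/4 = -p**2/4)
X(z) = -120 (X(z) = -4*(-2)*(-15) = 8*(-15) = -120)
f(O) = 5*O (f(O) = (O + 0) + 4*O = O + 4*O = 5*O)
f(-44) - X(W(2)) = 5*(-44) - 1*(-120) = -220 + 120 = -100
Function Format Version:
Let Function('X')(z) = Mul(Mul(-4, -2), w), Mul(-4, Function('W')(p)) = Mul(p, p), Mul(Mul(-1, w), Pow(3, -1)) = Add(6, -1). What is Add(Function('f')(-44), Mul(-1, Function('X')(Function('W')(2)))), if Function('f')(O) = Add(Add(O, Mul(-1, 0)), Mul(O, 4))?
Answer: -100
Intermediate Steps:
w = -15 (w = Mul(-3, Add(6, -1)) = Mul(-3, 5) = -15)
Function('W')(p) = Mul(Rational(-1, 4), Pow(p, 2)) (Function('W')(p) = Mul(Rational(-1, 4), Mul(p, p)) = Mul(Rational(-1, 4), Pow(p, 2)))
Function('X')(z) = -120 (Function('X')(z) = Mul(Mul(-4, -2), -15) = Mul(8, -15) = -120)
Function('f')(O) = Mul(5, O) (Function('f')(O) = Add(Add(O, 0), Mul(4, O)) = Add(O, Mul(4, O)) = Mul(5, O))
Add(Function('f')(-44), Mul(-1, Function('X')(Function('W')(2)))) = Add(Mul(5, -44), Mul(-1, -120)) = Add(-220, 120) = -100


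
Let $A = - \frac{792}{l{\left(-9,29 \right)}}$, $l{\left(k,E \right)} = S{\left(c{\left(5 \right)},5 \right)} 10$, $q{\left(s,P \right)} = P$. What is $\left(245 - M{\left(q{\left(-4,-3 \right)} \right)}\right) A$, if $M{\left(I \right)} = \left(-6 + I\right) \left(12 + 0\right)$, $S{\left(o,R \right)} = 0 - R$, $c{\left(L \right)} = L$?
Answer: $\frac{139788}{25} \approx 5591.5$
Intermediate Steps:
$S{\left(o,R \right)} = - R$
$l{\left(k,E \right)} = -50$ ($l{\left(k,E \right)} = \left(-1\right) 5 \cdot 10 = \left(-5\right) 10 = -50$)
$M{\left(I \right)} = -72 + 12 I$ ($M{\left(I \right)} = \left(-6 + I\right) 12 = -72 + 12 I$)
$A = \frac{396}{25}$ ($A = - \frac{792}{-50} = \left(-792\right) \left(- \frac{1}{50}\right) = \frac{396}{25} \approx 15.84$)
$\left(245 - M{\left(q{\left(-4,-3 \right)} \right)}\right) A = \left(245 - \left(-72 + 12 \left(-3\right)\right)\right) \frac{396}{25} = \left(245 - \left(-72 - 36\right)\right) \frac{396}{25} = \left(245 - -108\right) \frac{396}{25} = \left(245 + 108\right) \frac{396}{25} = 353 \cdot \frac{396}{25} = \frac{139788}{25}$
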